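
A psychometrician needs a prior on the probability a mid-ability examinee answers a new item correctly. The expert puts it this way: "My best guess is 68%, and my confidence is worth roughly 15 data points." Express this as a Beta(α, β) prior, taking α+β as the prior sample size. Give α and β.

Under the effective-sample-size interpretation, Beta(α, β) has prior mean α/(α+β) and prior sample size α+β.
So α+β = 15 and α/(α+β) = 0.68, giving α = 0.68·15 = 10.2 and β = 15 − 10.2 = 4.8.

α = 10.2, β = 4.8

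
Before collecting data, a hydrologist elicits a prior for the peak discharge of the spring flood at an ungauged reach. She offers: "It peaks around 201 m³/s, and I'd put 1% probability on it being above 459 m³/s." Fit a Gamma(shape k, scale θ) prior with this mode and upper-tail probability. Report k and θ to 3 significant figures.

Gamma(k,θ) with k>1 has mode (k−1)θ, so θ = 201/(k−1).
Need P(X < 459) = 0.99 with θ tied to k this way. Start at k = 2, θ = 201: P(X<459) ≈ 0.665.
Too low — raise k to concentrate. Iterating converges to k ≈ 8.02.
Then θ = 201/(8.02−1) ≈ 28.6.

k ≈ 8.02, θ ≈ 28.6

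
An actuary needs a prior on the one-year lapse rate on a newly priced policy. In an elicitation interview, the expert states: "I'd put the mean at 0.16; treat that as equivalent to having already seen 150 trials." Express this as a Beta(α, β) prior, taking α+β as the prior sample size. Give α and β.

α = 24, β = 126

Under the effective-sample-size interpretation, Beta(α, β) has prior mean α/(α+β) and prior sample size α+β.
So α+β = 150 and α/(α+β) = 0.16, giving α = 0.16·150 = 24 and β = 150 − 24 = 126.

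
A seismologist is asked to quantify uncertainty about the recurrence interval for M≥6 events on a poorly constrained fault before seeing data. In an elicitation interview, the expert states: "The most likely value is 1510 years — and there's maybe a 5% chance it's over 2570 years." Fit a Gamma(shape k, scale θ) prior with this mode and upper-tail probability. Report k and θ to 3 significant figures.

k ≈ 10.9, θ ≈ 153

Gamma(k,θ) with k>1 has mode (k−1)θ, so θ = 1510/(k−1).
Need P(X < 2570) = 0.95 with θ tied to k this way. Start at k = 2, θ = 1510: P(X<2570) ≈ 0.507.
Too low — raise k to concentrate. Iterating converges to k ≈ 10.9.
Then θ = 1510/(10.9−1) ≈ 153.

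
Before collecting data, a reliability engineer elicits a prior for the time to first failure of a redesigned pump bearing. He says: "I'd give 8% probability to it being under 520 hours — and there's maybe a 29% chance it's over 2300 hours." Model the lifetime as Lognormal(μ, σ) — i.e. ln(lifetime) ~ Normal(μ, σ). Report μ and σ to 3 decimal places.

If T ~ Lognormal(μ,σ) then ln T ~ Normal(μ,σ), so the p-quantile of ln T is μ + z_p·σ.
ln(520) = 6.254 and ln(2300) = 7.741; z_{0.08} = -1.405, z_{0.71} = 0.5534.
σ = (7.741 − 6.254)/(0.5534 − (-1.405)) = 0.759.
μ = 6.254 − (-1.405)·0.759 = 7.321.

μ ≈ 7.321, σ ≈ 0.759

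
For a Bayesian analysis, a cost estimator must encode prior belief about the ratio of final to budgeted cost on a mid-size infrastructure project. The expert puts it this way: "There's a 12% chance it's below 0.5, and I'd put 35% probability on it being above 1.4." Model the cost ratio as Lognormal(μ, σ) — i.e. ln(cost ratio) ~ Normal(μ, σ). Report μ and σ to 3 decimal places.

μ ≈ 0.082, σ ≈ 0.660

If T ~ Lognormal(μ,σ) then ln T ~ Normal(μ,σ), so the p-quantile of ln T is μ + z_p·σ.
ln(0.5) = -0.6931 and ln(1.4) = 0.3365; z_{0.12} = -1.175, z_{0.65} = 0.3853.
σ = (0.3365 − -0.6931)/(0.3853 − (-1.175)) = 0.660.
μ = -0.6931 − (-1.175)·0.660 = 0.082.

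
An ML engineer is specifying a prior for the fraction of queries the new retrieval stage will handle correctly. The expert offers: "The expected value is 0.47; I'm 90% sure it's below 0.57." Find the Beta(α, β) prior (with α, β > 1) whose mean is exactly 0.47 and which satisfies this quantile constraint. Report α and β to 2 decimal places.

With mean 0.47 fixed, write α = 0.47s, β = 0.53s where s = α+β.
Need P(θ < 0.57) = 0.9 under Beta(0.47s, 0.53s). Normal approximation: (q−m)/√(m(1−m)/s) ≈ z_{0.9} = 1.28, so s ≈ 0.47·0.53·(1.28)²/(0.57−0.47)² = 40.9.
At s = 40.9: P(θ<0.57) ≈ 0.900. Adjusting to match 0.9 gives s ≈ 40.84.
So α = 0.47·40.84 ≈ 19.20, β = 0.53·40.84 ≈ 21.65.

α ≈ 19.20, β ≈ 21.65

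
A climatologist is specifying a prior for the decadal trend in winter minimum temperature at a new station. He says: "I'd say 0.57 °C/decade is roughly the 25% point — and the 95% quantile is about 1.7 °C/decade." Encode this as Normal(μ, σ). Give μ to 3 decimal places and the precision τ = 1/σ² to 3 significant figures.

The p-quantile of Normal(μ,σ) is μ + z_p·σ, with z_{0.25} = -0.6745 and z_{0.95} = 1.645.
Eliminate σ: μ = (z₂·x₁ − z₁·x₂)/(z₂ − z₁) = (1.645·0.57 − (-0.6745)·1.7)/2.319 = 0.899.
Then σ = (x₂ − x₁)/(z₂ − z₁) = (1.7 − 0.57)/2.319 = 0.487.
Precision τ = 1/σ² = 1/0.4872² = 4.21.

μ = 0.899, τ = 4.21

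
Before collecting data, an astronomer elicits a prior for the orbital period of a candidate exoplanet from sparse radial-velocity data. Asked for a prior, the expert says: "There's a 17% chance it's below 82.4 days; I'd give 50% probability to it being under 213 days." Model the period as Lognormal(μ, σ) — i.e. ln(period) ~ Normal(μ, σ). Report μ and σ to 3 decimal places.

If T ~ Lognormal(μ,σ) then ln T ~ Normal(μ,σ), so the p-quantile of ln T is μ + z_p·σ.
ln(82.4) = 4.412 and ln(213) = 5.361; z_{0.17} = -0.9542, z_{0.5} = 0.
σ = (5.361 − 4.412)/(0 − (-0.9542)) = 0.995.
μ = 4.412 − (-0.9542)·0.995 = 5.361.

μ ≈ 5.361, σ ≈ 0.995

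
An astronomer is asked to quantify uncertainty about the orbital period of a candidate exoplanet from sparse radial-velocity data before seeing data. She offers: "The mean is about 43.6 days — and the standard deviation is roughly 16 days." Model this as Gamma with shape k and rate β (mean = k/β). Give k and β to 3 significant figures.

k ≈ 7.43, β ≈ 0.17

For Gamma(k, rate β): mean = k/β, variance = k/β², so CV = 1/√k.
CV = SD/mean = 16/43.6 = 0.367, hence k = 1/CV² = 7.43.
Then β = k/mean = 7.43/43.6 = 0.17.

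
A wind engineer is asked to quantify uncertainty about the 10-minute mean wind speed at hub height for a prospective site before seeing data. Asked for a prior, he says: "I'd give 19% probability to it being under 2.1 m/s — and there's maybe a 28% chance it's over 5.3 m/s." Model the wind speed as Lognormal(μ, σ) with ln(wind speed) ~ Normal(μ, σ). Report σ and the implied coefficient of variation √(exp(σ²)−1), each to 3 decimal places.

σ ≈ 0.634, CV ≈ 0.703

If T ~ Lognormal(μ,σ) then ln T ~ Normal(μ,σ), so the p-quantile of ln T is μ + z_p·σ.
ln(2.1) = 0.7419 and ln(5.3) = 1.668; z_{0.19} = -0.8779, z_{0.72} = 0.5828.
σ = (1.668 − 0.7419)/(0.5828 − (-0.8779)) = 0.634.
μ = 0.7419 − (-0.8779)·0.634 = 1.298.
CV = √(exp(σ²)−1) = √(exp(0.4017)−1) = 0.703.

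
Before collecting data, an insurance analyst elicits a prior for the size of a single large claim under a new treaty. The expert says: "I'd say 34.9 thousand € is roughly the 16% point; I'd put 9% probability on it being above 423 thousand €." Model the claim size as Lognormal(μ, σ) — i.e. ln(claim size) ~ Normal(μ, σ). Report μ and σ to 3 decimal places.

If T ~ Lognormal(μ,σ) then ln T ~ Normal(μ,σ), so the p-quantile of ln T is μ + z_p·σ.
ln(34.9) = 3.552 and ln(423) = 6.047; z_{0.16} = -0.9945, z_{0.91} = 1.341.
σ = (6.047 − 3.552)/(1.341 − (-0.9945)) = 1.068.
μ = 3.552 − (-0.9945)·1.068 = 4.615.

μ ≈ 4.615, σ ≈ 1.068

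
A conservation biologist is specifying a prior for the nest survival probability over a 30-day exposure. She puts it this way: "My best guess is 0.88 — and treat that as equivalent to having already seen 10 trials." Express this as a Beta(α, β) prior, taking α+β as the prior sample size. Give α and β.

α = 8.8, β = 1.2

Under the effective-sample-size interpretation, Beta(α, β) has prior mean α/(α+β) and prior sample size α+β.
So α+β = 10 and α/(α+β) = 0.88, giving α = 0.88·10 = 8.8 and β = 10 − 8.8 = 1.2.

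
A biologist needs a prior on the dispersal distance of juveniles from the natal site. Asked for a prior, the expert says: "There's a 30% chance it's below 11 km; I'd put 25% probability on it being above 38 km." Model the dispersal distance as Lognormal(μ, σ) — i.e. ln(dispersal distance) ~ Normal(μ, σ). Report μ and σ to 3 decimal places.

If T ~ Lognormal(μ,σ) then ln T ~ Normal(μ,σ), so the p-quantile of ln T is μ + z_p·σ.
ln(11) = 2.398 and ln(38) = 3.638; z_{0.3} = -0.5244, z_{0.75} = 0.6745.
σ = (3.638 − 2.398)/(0.6745 − (-0.5244)) = 1.034.
μ = 2.398 − (-0.5244)·1.034 = 2.940.

μ ≈ 2.940, σ ≈ 1.034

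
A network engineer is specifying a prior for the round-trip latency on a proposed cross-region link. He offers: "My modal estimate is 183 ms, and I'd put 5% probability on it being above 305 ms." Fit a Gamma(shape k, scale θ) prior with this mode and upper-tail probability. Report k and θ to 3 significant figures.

Gamma(k,θ) with k>1 has mode (k−1)θ, so θ = 183/(k−1).
Need P(X < 305) = 0.95 with θ tied to k this way. Start at k = 2, θ = 183: P(X<305) ≈ 0.496.
Too low — raise k to concentrate. Iterating converges to k ≈ 11.7.
Then θ = 183/(11.7−1) ≈ 17.1.

k ≈ 11.7, θ ≈ 17.1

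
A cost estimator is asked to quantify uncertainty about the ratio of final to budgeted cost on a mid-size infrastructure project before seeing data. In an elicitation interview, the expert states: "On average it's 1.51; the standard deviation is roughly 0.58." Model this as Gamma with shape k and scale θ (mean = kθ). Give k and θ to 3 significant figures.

For Gamma(k, scale θ): mean = kθ, variance = kθ², so CV = 1/√k.
CV = SD/mean = 0.58/1.51 = 0.3841, hence k = 1/CV² = 6.78.
Then θ = mean/k = 1.51/6.78 = 0.223.

k ≈ 6.78, θ ≈ 0.223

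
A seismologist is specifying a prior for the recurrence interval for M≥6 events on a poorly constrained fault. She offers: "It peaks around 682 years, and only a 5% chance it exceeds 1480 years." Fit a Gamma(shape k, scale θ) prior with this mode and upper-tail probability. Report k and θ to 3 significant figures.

Gamma(k,θ) with k>1 has mode (k−1)θ, so θ = 682/(k−1).
Need P(X < 1480) = 0.95 with θ tied to k this way. Start at k = 2, θ = 682: P(X<1480) ≈ 0.638.
Too low — raise k to concentrate. Iterating converges to k ≈ 5.59.
Then θ = 682/(5.59−1) ≈ 149.

k ≈ 5.59, θ ≈ 149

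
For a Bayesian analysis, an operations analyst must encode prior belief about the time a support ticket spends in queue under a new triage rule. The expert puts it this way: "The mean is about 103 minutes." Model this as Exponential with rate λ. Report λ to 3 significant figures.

λ ≈ 0.00971

Exponential mean = 1/λ, so λ = 1/103.0 = 0.00971.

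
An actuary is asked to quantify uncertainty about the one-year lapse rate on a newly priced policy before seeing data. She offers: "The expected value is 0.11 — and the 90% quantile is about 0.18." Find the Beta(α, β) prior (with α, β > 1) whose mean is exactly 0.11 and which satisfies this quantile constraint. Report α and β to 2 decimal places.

With mean 0.11 fixed, write α = 0.11s, β = 0.89s where s = α+β.
Need P(θ < 0.18) = 0.9 under Beta(0.11s, 0.89s). Normal approximation: (q−m)/√(m(1−m)/s) ≈ z_{0.9} = 1.28, so s ≈ 0.11·0.89·(1.28)²/(0.18−0.11)² = 32.8.
At s = 32.8: P(θ<0.18) ≈ 0.893. Adjusting to match 0.9 gives s ≈ 35.60.
So α = 0.11·35.60 ≈ 3.92, β = 0.89·35.60 ≈ 31.68.

α ≈ 3.92, β ≈ 31.68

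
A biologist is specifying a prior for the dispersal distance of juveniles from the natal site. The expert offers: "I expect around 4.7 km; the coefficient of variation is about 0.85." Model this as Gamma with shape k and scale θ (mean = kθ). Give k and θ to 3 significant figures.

k ≈ 1.38, θ ≈ 3.4

For Gamma(k, scale θ): mean = kθ, variance = kθ², so CV = 1/√k.
CV = 0.85, hence k = 1/CV² = 1.38.
Then θ = mean/k = 4.7/1.38 = 3.4.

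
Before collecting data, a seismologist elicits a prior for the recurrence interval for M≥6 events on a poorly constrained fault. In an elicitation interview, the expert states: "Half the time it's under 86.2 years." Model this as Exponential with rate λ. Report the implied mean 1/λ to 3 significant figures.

mean ≈ 124 years

Exponential median = ln 2 / λ, so λ = ln 2 / 86.2 = 0.00804.
Mean = 1/λ = 124 years.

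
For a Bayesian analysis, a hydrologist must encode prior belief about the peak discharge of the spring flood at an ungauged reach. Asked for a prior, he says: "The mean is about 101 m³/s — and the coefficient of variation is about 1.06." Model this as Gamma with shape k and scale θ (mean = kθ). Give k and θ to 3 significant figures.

k ≈ 0.89, θ ≈ 113

For Gamma(k, scale θ): mean = kθ, variance = kθ², so CV = 1/√k.
CV = 1.06, hence k = 1/CV² = 0.89.
Then θ = mean/k = 101/0.89 = 113.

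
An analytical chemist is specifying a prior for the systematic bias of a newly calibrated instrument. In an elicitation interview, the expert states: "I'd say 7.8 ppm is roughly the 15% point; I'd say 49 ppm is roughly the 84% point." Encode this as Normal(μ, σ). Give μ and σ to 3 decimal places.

The p-quantile of Normal(μ,σ) is μ + z_p·σ, with z_{0.15} = -1.036 and z_{0.84} = 0.9945.
Eliminate σ: μ = (z₂·x₁ − z₁·x₂)/(z₂ − z₁) = (0.9945·7.8 − (-1.036)·49)/2.031 = 28.826.
Then σ = (x₂ − x₁)/(z₂ − z₁) = (49 − 7.8)/2.031 = 20.287.

μ = 28.826, σ = 20.287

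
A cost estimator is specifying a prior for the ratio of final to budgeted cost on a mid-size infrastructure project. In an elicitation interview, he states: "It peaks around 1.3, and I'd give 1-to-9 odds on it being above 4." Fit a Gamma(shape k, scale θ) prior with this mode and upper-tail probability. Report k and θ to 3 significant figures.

Gamma(k,θ) with k>1 has mode (k−1)θ, so θ = 1.3/(k−1).
Need P(X < 4) = 0.9 with θ tied to k this way. Start at k = 2, θ = 1.3: P(X<4) ≈ 0.812.
Too low — raise k to concentrate. Iterating converges to k ≈ 2.5.
Then θ = 1.3/(2.5−1) ≈ 0.866.

k ≈ 2.5, θ ≈ 0.866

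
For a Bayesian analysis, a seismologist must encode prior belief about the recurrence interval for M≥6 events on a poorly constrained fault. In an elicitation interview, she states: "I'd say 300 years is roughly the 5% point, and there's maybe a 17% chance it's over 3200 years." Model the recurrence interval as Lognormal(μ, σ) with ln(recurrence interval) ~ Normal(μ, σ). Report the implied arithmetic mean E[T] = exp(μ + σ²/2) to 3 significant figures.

If T ~ Lognormal(μ,σ) then ln T ~ Normal(μ,σ), so the p-quantile of ln T is μ + z_p·σ.
ln(300) = 5.704 and ln(3200) = 8.071; z_{0.05} = -1.645, z_{0.83} = 0.9542.
σ = (8.071 − 5.704)/(0.9542 − (-1.645)) = 0.911.
μ = 5.704 − (-1.645)·0.911 = 7.202.
E[T] = exp(μ + σ²/2) = exp(7.202 + 0.4148) = 2030 years.

E[T] ≈ 2030 years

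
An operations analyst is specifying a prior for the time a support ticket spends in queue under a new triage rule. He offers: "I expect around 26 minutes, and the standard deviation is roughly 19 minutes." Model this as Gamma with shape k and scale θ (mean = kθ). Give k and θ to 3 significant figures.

k ≈ 1.87, θ ≈ 13.9

For Gamma(k, scale θ): mean = kθ, variance = kθ², so CV = 1/√k.
CV = SD/mean = 19/26 = 0.7308, hence k = 1/CV² = 1.87.
Then θ = mean/k = 26/1.87 = 13.9.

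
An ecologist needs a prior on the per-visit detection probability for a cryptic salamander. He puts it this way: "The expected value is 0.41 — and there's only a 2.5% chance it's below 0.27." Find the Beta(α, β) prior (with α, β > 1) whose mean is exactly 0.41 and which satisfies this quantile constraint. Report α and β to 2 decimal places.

With mean 0.41 fixed, write α = 0.41s, β = 0.59s where s = α+β.
Need P(θ < 0.27) = 0.025 under Beta(0.41s, 0.59s). Normal approximation: (q−m)/√(m(1−m)/s) ≈ z_{0.025} = -1.96, so s ≈ 0.41·0.59·(-1.96)²/(0.27−0.41)² = 47.4.
At s = 47.4: P(θ<0.27) ≈ 0.020. Adjusting to match 0.025 gives s ≈ 43.38.
So α = 0.41·43.38 ≈ 17.78, β = 0.59·43.38 ≈ 25.59.

α ≈ 17.78, β ≈ 25.59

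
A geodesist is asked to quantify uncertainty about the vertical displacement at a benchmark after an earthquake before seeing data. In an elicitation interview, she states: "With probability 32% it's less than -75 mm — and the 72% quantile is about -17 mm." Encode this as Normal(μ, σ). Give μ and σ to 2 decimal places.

μ = -49.18, σ = 55.21

For Normal(μ,σ), the p-quantile is μ + z_p·σ. Here z_{0.32} = -0.4677, z_{0.72} = 0.5828.
So -75 = μ − 0.4677σ and -17 = μ + 0.5828σ.
Subtracting: σ = (-17 − -75)/(0.5828 − (-0.4677)) = 55.21.
Then μ = -75 − (-0.4677)·55.21 = -49.18.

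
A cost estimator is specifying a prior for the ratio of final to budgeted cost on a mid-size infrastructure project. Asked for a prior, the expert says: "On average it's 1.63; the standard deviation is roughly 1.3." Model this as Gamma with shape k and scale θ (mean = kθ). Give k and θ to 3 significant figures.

k ≈ 1.57, θ ≈ 1.04

For Gamma(k, scale θ): mean = kθ, variance = kθ², so CV = 1/√k.
CV = SD/mean = 1.3/1.63 = 0.7975, hence k = 1/CV² = 1.57.
Then θ = mean/k = 1.63/1.57 = 1.04.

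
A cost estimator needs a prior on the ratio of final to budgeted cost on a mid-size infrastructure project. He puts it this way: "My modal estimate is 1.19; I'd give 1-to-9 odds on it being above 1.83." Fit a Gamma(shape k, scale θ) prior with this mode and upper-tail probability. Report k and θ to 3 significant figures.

Gamma(k,θ) with k>1 has mode (k−1)θ, so θ = 1.19/(k−1).
Need P(X < 1.83) = 0.9 with θ tied to k this way. Start at k = 2, θ = 1.19: P(X<1.83) ≈ 0.455.
Too low — raise k to concentrate. Iterating converges to k ≈ 11.1.
Then θ = 1.19/(11.1−1) ≈ 0.118.

k ≈ 11.1, θ ≈ 0.118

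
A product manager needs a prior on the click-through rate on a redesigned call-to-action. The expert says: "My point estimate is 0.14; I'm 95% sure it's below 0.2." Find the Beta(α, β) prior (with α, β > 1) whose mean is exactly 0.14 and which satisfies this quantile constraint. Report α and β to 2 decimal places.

With mean 0.14 fixed, write α = 0.14s, β = 0.86s where s = α+β.
Need P(θ < 0.2) = 0.95 under Beta(0.14s, 0.86s). Normal approximation: (q−m)/√(m(1−m)/s) ≈ z_{0.95} = 1.64, so s ≈ 0.14·0.86·(1.64)²/(0.2−0.14)² = 90.5.
At s = 90.5: P(θ<0.2) ≈ 0.940. Adjusting to match 0.95 gives s ≈ 102.06.
So α = 0.14·102.06 ≈ 14.29, β = 0.86·102.06 ≈ 87.77.

α ≈ 14.29, β ≈ 87.77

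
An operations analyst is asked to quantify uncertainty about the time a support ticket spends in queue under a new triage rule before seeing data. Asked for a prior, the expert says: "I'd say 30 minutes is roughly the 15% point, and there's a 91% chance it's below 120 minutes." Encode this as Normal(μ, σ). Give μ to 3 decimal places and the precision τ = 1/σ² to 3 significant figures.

For Normal(μ,σ), the p-quantile is μ + z_p·σ. Here z_{0.15} = -1.036, z_{0.91} = 1.341.
So 30 = μ − 1.036σ and 120 = μ + 1.341σ.
Subtracting: σ = (120 − 30)/(1.341 − (-1.036)) = 37.860.
Then μ = 30 − (-1.036)·37.860 = 69.239.
Precision τ = 1/σ² = 1/37.86² = 0.000698.

μ = 69.239, τ = 0.000698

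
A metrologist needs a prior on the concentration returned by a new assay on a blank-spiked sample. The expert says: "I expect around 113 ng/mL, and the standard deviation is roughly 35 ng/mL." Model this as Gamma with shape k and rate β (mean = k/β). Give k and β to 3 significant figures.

k ≈ 10.4, β ≈ 0.0922

For Gamma(k, rate β): mean = k/β, variance = k/β², so CV = 1/√k.
CV = SD/mean = 35/113 = 0.3097, hence k = 1/CV² = 10.4.
Then β = k/mean = 10.4/113 = 0.0922.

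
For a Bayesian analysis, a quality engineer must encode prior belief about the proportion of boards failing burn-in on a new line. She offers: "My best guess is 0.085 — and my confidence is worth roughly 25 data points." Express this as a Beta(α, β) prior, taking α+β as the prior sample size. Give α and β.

Under the effective-sample-size interpretation, Beta(α, β) has prior mean α/(α+β) and prior sample size α+β.
So α+β = 25 and α/(α+β) = 0.085, giving α = 0.085·25 = 2.125 and β = 25 − 2.125 = 22.875.

α = 2.125, β = 22.875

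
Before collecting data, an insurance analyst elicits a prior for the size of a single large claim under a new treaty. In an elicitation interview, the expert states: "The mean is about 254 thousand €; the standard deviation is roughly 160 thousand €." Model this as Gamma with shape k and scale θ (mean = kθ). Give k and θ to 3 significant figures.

k ≈ 2.52, θ ≈ 101

For Gamma(k, scale θ): mean = kθ, variance = kθ², so CV = 1/√k.
CV = SD/mean = 160/254 = 0.6299, hence k = 1/CV² = 2.52.
Then θ = mean/k = 254/2.52 = 101.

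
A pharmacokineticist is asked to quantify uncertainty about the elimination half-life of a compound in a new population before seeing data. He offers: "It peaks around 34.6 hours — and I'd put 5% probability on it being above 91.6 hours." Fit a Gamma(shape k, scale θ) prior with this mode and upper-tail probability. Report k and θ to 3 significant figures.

Gamma(k,θ) with k>1 has mode (k−1)θ, so θ = 34.6/(k−1).
Need P(X < 91.6) = 0.95 with θ tied to k this way. Start at k = 2, θ = 34.6: P(X<91.6) ≈ 0.742.
Too low — raise k to concentrate. Iterating converges to k ≈ 3.85.
Then θ = 34.6/(3.85−1) ≈ 12.2.

k ≈ 3.85, θ ≈ 12.2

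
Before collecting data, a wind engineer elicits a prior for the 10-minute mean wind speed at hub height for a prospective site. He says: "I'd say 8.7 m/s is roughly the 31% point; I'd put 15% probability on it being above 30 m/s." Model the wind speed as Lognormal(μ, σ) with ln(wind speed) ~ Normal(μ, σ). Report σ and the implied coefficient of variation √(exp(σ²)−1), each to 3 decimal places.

σ ≈ 0.808, CV ≈ 0.959

If T ~ Lognormal(μ,σ) then ln T ~ Normal(μ,σ), so the p-quantile of ln T is μ + z_p·σ.
ln(8.7) = 2.163 and ln(30) = 3.401; z_{0.31} = -0.4959, z_{0.85} = 1.036.
σ = (3.401 − 2.163)/(1.036 − (-0.4959)) = 0.808.
μ = 2.163 − (-0.4959)·0.808 = 2.564.
CV = √(exp(σ²)−1) = √(exp(0.6526)−1) = 0.959.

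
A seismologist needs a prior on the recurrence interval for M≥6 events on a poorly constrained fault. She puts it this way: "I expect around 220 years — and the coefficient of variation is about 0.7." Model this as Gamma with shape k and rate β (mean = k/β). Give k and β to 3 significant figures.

k ≈ 2.04, β ≈ 0.00928

For Gamma(k, rate β): mean = k/β, variance = k/β², so CV = 1/√k.
CV = 0.7, hence k = 1/CV² = 2.04.
Then β = k/mean = 2.04/220 = 0.00928.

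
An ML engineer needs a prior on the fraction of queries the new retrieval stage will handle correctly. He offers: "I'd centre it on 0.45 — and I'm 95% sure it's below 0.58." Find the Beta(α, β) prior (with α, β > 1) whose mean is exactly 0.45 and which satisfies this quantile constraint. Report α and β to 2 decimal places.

With mean 0.45 fixed, write α = 0.45s, β = 0.55s where s = α+β.
Need P(θ < 0.58) = 0.95 under Beta(0.45s, 0.55s). Normal approximation: (q−m)/√(m(1−m)/s) ≈ z_{0.95} = 1.64, so s ≈ 0.45·0.55·(1.64)²/(0.58−0.45)² = 39.6.
At s = 39.6: P(θ<0.58) ≈ 0.950. Adjusting to match 0.95 gives s ≈ 39.64.
So α = 0.45·39.64 ≈ 17.84, β = 0.55·39.64 ≈ 21.80.

α ≈ 17.84, β ≈ 21.80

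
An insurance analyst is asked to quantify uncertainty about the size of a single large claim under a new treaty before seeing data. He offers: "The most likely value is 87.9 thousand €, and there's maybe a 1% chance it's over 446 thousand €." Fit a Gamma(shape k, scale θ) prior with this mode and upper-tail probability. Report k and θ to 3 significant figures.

k ≈ 2.48, θ ≈ 59.4

Gamma(k,θ) with k>1 has mode (k−1)θ, so θ = 87.9/(k−1).
Need P(X < 446) = 0.99 with θ tied to k this way. Start at k = 2, θ = 87.9: P(X<446) ≈ 0.962.
Too low — raise k to concentrate. Iterating converges to k ≈ 2.48.
Then θ = 87.9/(2.48−1) ≈ 59.4.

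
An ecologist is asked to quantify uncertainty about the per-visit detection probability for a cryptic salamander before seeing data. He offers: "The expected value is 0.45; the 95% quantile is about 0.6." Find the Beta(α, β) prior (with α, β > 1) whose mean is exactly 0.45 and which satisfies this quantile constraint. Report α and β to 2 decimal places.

With mean 0.45 fixed, write α = 0.45s, β = 0.55s where s = α+β.
Need P(θ < 0.6) = 0.95 under Beta(0.45s, 0.55s). Normal approximation: (q−m)/√(m(1−m)/s) ≈ z_{0.95} = 1.64, so s ≈ 0.45·0.55·(1.64)²/(0.6−0.45)² = 29.8.
At s = 29.8: P(θ<0.6) ≈ 0.950. Adjusting to match 0.95 gives s ≈ 29.66.
So α = 0.45·29.66 ≈ 13.35, β = 0.55·29.66 ≈ 16.31.

α ≈ 13.35, β ≈ 16.31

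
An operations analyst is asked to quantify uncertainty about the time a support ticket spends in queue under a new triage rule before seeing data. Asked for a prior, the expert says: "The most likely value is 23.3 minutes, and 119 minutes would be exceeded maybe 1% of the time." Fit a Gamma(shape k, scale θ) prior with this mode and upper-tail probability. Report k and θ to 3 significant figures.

Gamma(k,θ) with k>1 has mode (k−1)θ, so θ = 23.3/(k−1).
Need P(X < 119) = 0.99 with θ tied to k this way. Start at k = 2, θ = 23.3: P(X<119) ≈ 0.963.
Too low — raise k to concentrate. Iterating converges to k ≈ 2.46.
Then θ = 23.3/(2.46−1) ≈ 15.9.

k ≈ 2.46, θ ≈ 15.9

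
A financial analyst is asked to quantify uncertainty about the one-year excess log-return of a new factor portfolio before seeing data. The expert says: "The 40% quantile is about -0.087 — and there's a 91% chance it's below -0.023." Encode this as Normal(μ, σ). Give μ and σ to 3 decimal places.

The p-quantile of Normal(μ,σ) is μ + z_p·σ, with z_{0.4} = -0.2533 and z_{0.91} = 1.341.
Eliminate σ: μ = (z₂·x₁ − z₁·x₂)/(z₂ − z₁) = (1.341·-0.087 − (-0.2533)·-0.023)/1.594 = -0.077.
Then σ = (x₂ − x₁)/(z₂ − z₁) = (-0.023 − -0.087)/1.594 = 0.040.

μ = -0.077, σ = 0.040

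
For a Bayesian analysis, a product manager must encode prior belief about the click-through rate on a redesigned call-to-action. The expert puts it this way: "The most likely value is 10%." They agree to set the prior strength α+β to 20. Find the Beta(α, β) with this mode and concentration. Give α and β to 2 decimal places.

For α,β > 1 the Beta mode is (α−1)/(α+β−2). With α+β = 20, the mode is (α−1)/18.
Set (α−1)/18 = 0.1 → α = 1 + 0.1·18 = 2.80.
β = 20 − α = 17.20.

α = 2.80, β = 17.20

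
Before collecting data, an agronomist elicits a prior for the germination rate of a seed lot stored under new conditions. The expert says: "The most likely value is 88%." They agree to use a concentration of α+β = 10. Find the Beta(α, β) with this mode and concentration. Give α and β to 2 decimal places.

For α,β > 1 the Beta mode is (α−1)/(α+β−2). With α+β = 10, the mode is (α−1)/8.
Set (α−1)/8 = 0.88 → α = 1 + 0.88·8 = 8.04.
β = 10 − α = 1.96.

α = 8.04, β = 1.96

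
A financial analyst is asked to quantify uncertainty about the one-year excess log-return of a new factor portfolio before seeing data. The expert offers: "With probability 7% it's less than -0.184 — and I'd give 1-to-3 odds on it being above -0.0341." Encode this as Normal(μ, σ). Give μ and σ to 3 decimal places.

The p-quantile of Normal(μ,σ) is μ + z_p·σ, with z_{0.07} = -1.476 and z_{0.75} = 0.6745.
Eliminate σ: μ = (z₂·x₁ − z₁·x₂)/(z₂ − z₁) = (0.6745·-0.184 − (-1.476)·-0.0341)/2.15 = -0.081.
Then σ = (x₂ − x₁)/(z₂ − z₁) = (-0.0341 − -0.184)/2.15 = 0.070.

μ = -0.081, σ = 0.070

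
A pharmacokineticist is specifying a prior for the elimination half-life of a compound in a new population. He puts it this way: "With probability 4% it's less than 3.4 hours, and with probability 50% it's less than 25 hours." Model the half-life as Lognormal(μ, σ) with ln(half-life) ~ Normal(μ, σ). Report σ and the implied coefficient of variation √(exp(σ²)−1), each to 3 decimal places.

If T ~ Lognormal(μ,σ) then ln T ~ Normal(μ,σ), so the p-quantile of ln T is μ + z_p·σ.
ln(3.4) = 1.224 and ln(25) = 3.219; z_{0.04} = -1.751, z_{0.5} = 0.
σ = (3.219 − 1.224)/(0 − (-1.751)) = 1.140.
μ = 1.224 − (-1.751)·1.140 = 3.219.
CV = √(exp(σ²)−1) = √(exp(1.2987)−1) = 1.632.

σ ≈ 1.140, CV ≈ 1.632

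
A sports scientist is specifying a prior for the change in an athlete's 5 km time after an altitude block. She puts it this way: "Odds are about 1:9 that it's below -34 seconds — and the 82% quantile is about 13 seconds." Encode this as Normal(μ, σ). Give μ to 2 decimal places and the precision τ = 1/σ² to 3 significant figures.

For Normal(μ,σ), the p-quantile is μ + z_p·σ. Here z_{0.1} = -1.282, z_{0.82} = 0.9154.
So -34 = μ − 1.282σ and 13 = μ + 0.9154σ.
Subtracting: σ = (13 − -34)/(0.9154 − (-1.282)) = 21.39.
Then μ = -34 − (-1.282)·21.39 = -6.58.
Precision τ = 1/σ² = 1/21.39² = 0.00218.

μ = -6.58, τ = 0.00218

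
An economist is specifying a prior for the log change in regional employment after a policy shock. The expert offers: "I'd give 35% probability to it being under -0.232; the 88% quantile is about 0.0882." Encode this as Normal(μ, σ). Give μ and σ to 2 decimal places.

For Normal(μ,σ), the p-quantile is μ + z_p·σ. Here z_{0.35} = -0.3853, z_{0.88} = 1.175.
So -0.232 = μ − 0.3853σ and 0.0882 = μ + 1.175σ.
Subtracting: σ = (0.0882 − -0.232)/(1.175 − (-0.3853)) = 0.21.
Then μ = -0.232 − (-0.3853)·0.21 = -0.15.

μ = -0.15, σ = 0.21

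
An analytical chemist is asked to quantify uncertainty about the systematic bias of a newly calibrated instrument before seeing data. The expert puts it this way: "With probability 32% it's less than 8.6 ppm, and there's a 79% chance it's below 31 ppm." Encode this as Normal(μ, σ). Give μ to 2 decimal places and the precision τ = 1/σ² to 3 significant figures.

For Normal(μ,σ), the p-quantile is μ + z_p·σ. Here z_{0.32} = -0.4677, z_{0.79} = 0.8064.
So 8.6 = μ − 0.4677σ and 31 = μ + 0.8064σ.
Subtracting: σ = (31 − 8.6)/(0.8064 − (-0.4677)) = 17.58.
Then μ = 8.6 − (-0.4677)·17.58 = 16.82.
Precision τ = 1/σ² = 1/17.58² = 0.00324.

μ = 16.82, τ = 0.00324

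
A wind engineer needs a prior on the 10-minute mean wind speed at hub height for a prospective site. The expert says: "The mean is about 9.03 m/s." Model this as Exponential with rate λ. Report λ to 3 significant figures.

λ ≈ 0.111

Exponential mean = 1/λ, so λ = 1/9.03 = 0.111.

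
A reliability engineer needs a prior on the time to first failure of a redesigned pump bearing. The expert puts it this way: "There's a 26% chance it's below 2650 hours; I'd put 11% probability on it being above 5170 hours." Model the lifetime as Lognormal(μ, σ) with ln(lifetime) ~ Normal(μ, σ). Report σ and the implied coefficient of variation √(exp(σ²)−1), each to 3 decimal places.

σ ≈ 0.357, CV ≈ 0.369

If T ~ Lognormal(μ,σ) then ln T ~ Normal(μ,σ), so the p-quantile of ln T is μ + z_p·σ.
ln(2650) = 7.882 and ln(5170) = 8.551; z_{0.26} = -0.6433, z_{0.89} = 1.227.
σ = (8.551 − 7.882)/(1.227 − (-0.6433)) = 0.357.
μ = 7.882 − (-0.6433)·0.357 = 8.112.
CV = √(exp(σ²)−1) = √(exp(0.1277)−1) = 0.369.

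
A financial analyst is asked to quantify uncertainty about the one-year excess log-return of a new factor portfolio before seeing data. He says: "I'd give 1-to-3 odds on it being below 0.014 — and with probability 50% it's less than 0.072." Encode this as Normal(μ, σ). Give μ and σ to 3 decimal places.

For Normal(μ,σ), the p-quantile is μ + z_p·σ. Here z_{0.25} = -0.6745, z_{0.5} = 0.
So 0.014 = μ − 0.6745σ and 0.072 = μ + 0σ.
Subtracting: σ = (0.072 − 0.014)/(0 − (-0.6745)) = 0.086.
Then μ = 0.014 − (-0.6745)·0.086 = 0.072.

μ = 0.072, σ = 0.086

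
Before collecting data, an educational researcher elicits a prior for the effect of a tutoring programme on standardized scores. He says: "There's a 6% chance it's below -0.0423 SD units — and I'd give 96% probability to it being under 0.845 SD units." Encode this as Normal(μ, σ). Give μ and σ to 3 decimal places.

μ = 0.375, σ = 0.268

For Normal(μ,σ), the p-quantile is μ + z_p·σ. Here z_{0.06} = -1.555, z_{0.96} = 1.751.
So -0.0423 = μ − 1.555σ and 0.845 = μ + 1.751σ.
Subtracting: σ = (0.845 − -0.0423)/(1.751 − (-1.555)) = 0.268.
Then μ = -0.0423 − (-1.555)·0.268 = 0.375.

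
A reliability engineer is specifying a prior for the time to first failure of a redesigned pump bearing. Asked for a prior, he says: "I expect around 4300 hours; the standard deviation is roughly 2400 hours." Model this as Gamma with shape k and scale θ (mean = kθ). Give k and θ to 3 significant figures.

For Gamma(k, scale θ): mean = kθ, variance = kθ², so CV = 1/√k.
CV = SD/mean = 2400/4300 = 0.5581, hence k = 1/CV² = 3.21.
Then θ = mean/k = 4300/3.21 = 1340.

k ≈ 3.21, θ ≈ 1340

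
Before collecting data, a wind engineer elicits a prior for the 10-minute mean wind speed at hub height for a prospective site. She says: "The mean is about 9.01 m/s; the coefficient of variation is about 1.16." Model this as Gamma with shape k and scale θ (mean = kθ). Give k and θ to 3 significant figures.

For Gamma(k, scale θ): mean = kθ, variance = kθ², so CV = 1/√k.
CV = 1.16, hence k = 1/CV² = 0.743.
Then θ = mean/k = 9.01/0.743 = 12.1.

k ≈ 0.743, θ ≈ 12.1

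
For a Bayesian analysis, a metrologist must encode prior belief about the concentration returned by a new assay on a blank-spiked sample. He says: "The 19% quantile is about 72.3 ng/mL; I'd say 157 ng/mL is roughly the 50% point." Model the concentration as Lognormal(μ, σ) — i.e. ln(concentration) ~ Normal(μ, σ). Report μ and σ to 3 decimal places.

If T ~ Lognormal(μ,σ) then ln T ~ Normal(μ,σ), so the p-quantile of ln T is μ + z_p·σ.
ln(72.3) = 4.281 and ln(157) = 5.056; z_{0.19} = -0.8779, z_{0.5} = 0.
σ = (5.056 − 4.281)/(0 − (-0.8779)) = 0.883.
μ = 4.281 − (-0.8779)·0.883 = 5.056.

μ ≈ 5.056, σ ≈ 0.883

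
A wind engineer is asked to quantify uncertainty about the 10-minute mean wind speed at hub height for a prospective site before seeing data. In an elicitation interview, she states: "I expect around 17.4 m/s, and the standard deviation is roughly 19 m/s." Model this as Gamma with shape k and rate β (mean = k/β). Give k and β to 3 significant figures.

k ≈ 0.839, β ≈ 0.0482

For Gamma(k, rate β): mean = k/β, variance = k/β², so CV = 1/√k.
CV = SD/mean = 19/17.4 = 1.092, hence k = 1/CV² = 0.839.
Then β = k/mean = 0.839/17.4 = 0.0482.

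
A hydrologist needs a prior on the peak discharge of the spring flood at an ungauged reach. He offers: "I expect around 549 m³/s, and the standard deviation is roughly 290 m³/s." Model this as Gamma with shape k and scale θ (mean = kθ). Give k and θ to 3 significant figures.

For Gamma(k, scale θ): mean = kθ, variance = kθ², so CV = 1/√k.
CV = SD/mean = 290/549 = 0.5282, hence k = 1/CV² = 3.58.
Then θ = mean/k = 549/3.58 = 153.

k ≈ 3.58, θ ≈ 153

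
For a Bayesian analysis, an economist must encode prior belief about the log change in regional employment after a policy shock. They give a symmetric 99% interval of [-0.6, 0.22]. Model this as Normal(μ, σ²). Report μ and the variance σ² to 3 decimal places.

A symmetric 99% interval runs μ ± z·σ with z = 2.576.
Half-width = 0.41, so σ = 0.41/2.576 = 0.1592 and σ² = 0.025.
μ is the interval midpoint, -0.190.

μ = -0.190, σ² = 0.025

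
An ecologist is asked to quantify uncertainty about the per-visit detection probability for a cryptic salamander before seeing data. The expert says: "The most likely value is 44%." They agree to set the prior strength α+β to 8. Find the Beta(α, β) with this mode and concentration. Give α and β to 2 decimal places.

α = 3.64, β = 4.36

For α,β > 1 the Beta mode is (α−1)/(α+β−2). With α+β = 8, the mode is (α−1)/6.
Set (α−1)/6 = 0.44 → α = 1 + 0.44·6 = 3.64.
β = 8 − α = 4.36.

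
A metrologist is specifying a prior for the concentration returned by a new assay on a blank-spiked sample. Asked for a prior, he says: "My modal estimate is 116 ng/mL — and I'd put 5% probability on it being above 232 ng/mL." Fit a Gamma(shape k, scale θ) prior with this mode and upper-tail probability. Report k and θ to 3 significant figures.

Gamma(k,θ) with k>1 has mode (k−1)θ, so θ = 116/(k−1).
Need P(X < 232) = 0.95 with θ tied to k this way. Start at k = 2, θ = 116: P(X<232) ≈ 0.594.
Too low — raise k to concentrate. Iterating converges to k ≈ 6.77.
Then θ = 116/(6.77−1) ≈ 20.1.

k ≈ 6.77, θ ≈ 20.1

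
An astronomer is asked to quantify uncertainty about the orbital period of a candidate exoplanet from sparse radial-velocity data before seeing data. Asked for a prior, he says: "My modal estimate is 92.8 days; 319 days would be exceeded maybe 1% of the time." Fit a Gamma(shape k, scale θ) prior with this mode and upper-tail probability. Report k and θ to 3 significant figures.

Gamma(k,θ) with k>1 has mode (k−1)θ, so θ = 92.8/(k−1).
Need P(X < 319) = 0.99 with θ tied to k this way. Start at k = 2, θ = 92.8: P(X<319) ≈ 0.857.
Too low — raise k to concentrate. Iterating converges to k ≈ 3.85.
Then θ = 92.8/(3.85−1) ≈ 32.5.

k ≈ 3.85, θ ≈ 32.5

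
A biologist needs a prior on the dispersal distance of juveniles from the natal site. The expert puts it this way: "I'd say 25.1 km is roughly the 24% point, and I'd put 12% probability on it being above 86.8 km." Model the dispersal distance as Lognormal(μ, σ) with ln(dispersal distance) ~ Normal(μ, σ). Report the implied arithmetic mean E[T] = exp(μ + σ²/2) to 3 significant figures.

If T ~ Lognormal(μ,σ) then ln T ~ Normal(μ,σ), so the p-quantile of ln T is μ + z_p·σ.
ln(25.1) = 3.223 and ln(86.8) = 4.464; z_{0.24} = -0.7063, z_{0.88} = 1.175.
σ = (4.464 − 3.223)/(1.175 − (-0.7063)) = 0.660.
μ = 3.223 − (-0.7063)·0.660 = 3.689.
E[T] = exp(μ + σ²/2) = exp(3.689 + 0.2175) = 49.7 km.

E[T] ≈ 49.7 km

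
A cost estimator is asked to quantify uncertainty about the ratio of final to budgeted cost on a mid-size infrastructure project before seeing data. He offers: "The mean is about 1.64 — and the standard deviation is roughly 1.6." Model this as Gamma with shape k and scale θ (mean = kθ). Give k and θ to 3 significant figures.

k ≈ 1.05, θ ≈ 1.56

For Gamma(k, scale θ): mean = kθ, variance = kθ², so CV = 1/√k.
CV = SD/mean = 1.6/1.64 = 0.9756, hence k = 1/CV² = 1.05.
Then θ = mean/k = 1.64/1.05 = 1.56.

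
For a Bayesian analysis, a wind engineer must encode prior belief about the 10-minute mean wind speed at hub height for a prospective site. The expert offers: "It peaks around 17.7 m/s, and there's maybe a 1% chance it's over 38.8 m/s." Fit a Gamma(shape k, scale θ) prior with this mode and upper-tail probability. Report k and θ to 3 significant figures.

Gamma(k,θ) with k>1 has mode (k−1)θ, so θ = 17.7/(k−1).
Need P(X < 38.8) = 0.99 with θ tied to k this way. Start at k = 2, θ = 17.7: P(X<38.8) ≈ 0.643.
Too low — raise k to concentrate. Iterating converges to k ≈ 8.83.
Then θ = 17.7/(8.83−1) ≈ 2.26.

k ≈ 8.83, θ ≈ 2.26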